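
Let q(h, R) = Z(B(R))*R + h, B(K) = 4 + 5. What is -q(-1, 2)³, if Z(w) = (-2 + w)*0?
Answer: 1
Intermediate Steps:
B(K) = 9
Z(w) = 0
q(h, R) = h (q(h, R) = 0*R + h = 0 + h = h)
-q(-1, 2)³ = -1*(-1)³ = -1*(-1) = 1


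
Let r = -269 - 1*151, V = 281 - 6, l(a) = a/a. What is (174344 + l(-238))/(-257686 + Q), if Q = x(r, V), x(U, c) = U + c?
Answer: -174345/257831 ≈ -0.67620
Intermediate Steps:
l(a) = 1
V = 275
r = -420 (r = -269 - 151 = -420)
Q = -145 (Q = -420 + 275 = -145)
(174344 + l(-238))/(-257686 + Q) = (174344 + 1)/(-257686 - 145) = 174345/(-257831) = 174345*(-1/257831) = -174345/257831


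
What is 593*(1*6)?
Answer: 3558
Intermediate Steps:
593*(1*6) = 593*6 = 3558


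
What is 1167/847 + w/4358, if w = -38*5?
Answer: 2462428/1845613 ≈ 1.3342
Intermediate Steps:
w = -190
1167/847 + w/4358 = 1167/847 - 190/4358 = 1167*(1/847) - 190*1/4358 = 1167/847 - 95/2179 = 2462428/1845613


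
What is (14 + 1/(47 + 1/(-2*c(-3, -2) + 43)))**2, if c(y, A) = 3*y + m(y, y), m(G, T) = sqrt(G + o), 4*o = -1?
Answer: 2*(26500367*sqrt(13) + 805719858*I)/(269592*sqrt(13) + 8196707*I) ≈ 196.6 - 1.2249e-5*I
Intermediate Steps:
o = -1/4 (o = (1/4)*(-1) = -1/4 ≈ -0.25000)
m(G, T) = sqrt(-1/4 + G) (m(G, T) = sqrt(G - 1/4) = sqrt(-1/4 + G))
c(y, A) = sqrt(-1 + 4*y)/2 + 3*y (c(y, A) = 3*y + sqrt(-1 + 4*y)/2 = sqrt(-1 + 4*y)/2 + 3*y)
(14 + 1/(47 + 1/(-2*c(-3, -2) + 43)))**2 = (14 + 1/(47 + 1/(-2*(sqrt(-1 + 4*(-3))/2 + 3*(-3)) + 43)))**2 = (14 + 1/(47 + 1/(-2*(sqrt(-1 - 12)/2 - 9) + 43)))**2 = (14 + 1/(47 + 1/(-2*(sqrt(-13)/2 - 9) + 43)))**2 = (14 + 1/(47 + 1/(-2*((I*sqrt(13))/2 - 9) + 43)))**2 = (14 + 1/(47 + 1/(-2*(I*sqrt(13)/2 - 9) + 43)))**2 = (14 + 1/(47 + 1/(-2*(-9 + I*sqrt(13)/2) + 43)))**2 = (14 + 1/(47 + 1/((18 - I*sqrt(13)) + 43)))**2 = (14 + 1/(47 + 1/(61 - I*sqrt(13))))**2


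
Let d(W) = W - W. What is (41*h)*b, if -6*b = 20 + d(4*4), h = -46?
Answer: 18860/3 ≈ 6286.7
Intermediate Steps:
d(W) = 0
b = -10/3 (b = -(20 + 0)/6 = -⅙*20 = -10/3 ≈ -3.3333)
(41*h)*b = (41*(-46))*(-10/3) = -1886*(-10/3) = 18860/3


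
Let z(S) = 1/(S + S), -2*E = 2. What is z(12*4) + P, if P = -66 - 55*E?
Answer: -1055/96 ≈ -10.990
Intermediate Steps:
E = -1 (E = -½*2 = -1)
z(S) = 1/(2*S)
P = -11 (P = -66 - 55*(-1) = -66 + 55 = -11)
z(12*4) + P = 1/(2*((12*4))) - 11 = (½)/48 - 11 = (½)*(1/48) - 11 = 1/96 - 11 = -1055/96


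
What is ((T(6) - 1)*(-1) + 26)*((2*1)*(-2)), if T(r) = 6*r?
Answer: 36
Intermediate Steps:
((T(6) - 1)*(-1) + 26)*((2*1)*(-2)) = ((6*6 - 1)*(-1) + 26)*((2*1)*(-2)) = ((36 - 1)*(-1) + 26)*(2*(-2)) = (35*(-1) + 26)*(-4) = (-35 + 26)*(-4) = -9*(-4) = 36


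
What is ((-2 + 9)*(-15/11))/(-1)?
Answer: 105/11 ≈ 9.5455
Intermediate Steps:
((-2 + 9)*(-15/11))/(-1) = (7*(-15*1/11))*(-1) = (7*(-15/11))*(-1) = -105/11*(-1) = 105/11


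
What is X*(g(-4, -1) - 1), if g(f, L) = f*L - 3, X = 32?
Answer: 0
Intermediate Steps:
g(f, L) = -3 + L*f (g(f, L) = L*f - 3 = -3 + L*f)
X*(g(-4, -1) - 1) = 32*((-3 - 1*(-4)) - 1) = 32*((-3 + 4) - 1) = 32*(1 - 1) = 32*0 = 0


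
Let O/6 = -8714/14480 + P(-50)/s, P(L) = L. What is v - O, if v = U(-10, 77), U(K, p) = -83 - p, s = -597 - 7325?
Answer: -2242979969/14338820 ≈ -156.43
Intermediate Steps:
s = -7922
O = -51231231/14338820 (O = 6*(-8714/14480 - 50/(-7922)) = 6*(-8714*1/14480 - 50*(-1/7922)) = 6*(-4357/7240 + 25/3961) = 6*(-17077077/28677640) = -51231231/14338820 ≈ -3.5729)
v = -160 (v = -83 - 1*77 = -83 - 77 = -160)
v - O = -160 - 1*(-51231231/14338820) = -160 + 51231231/14338820 = -2242979969/14338820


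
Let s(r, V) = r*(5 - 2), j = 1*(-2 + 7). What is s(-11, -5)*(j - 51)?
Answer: 1518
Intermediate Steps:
j = 5 (j = 1*5 = 5)
s(r, V) = 3*r (s(r, V) = r*3 = 3*r)
s(-11, -5)*(j - 51) = (3*(-11))*(5 - 51) = -33*(-46) = 1518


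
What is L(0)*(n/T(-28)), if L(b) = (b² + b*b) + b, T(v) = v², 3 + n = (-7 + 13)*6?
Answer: 0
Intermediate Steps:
n = 33 (n = -3 + (-7 + 13)*6 = -3 + 6*6 = -3 + 36 = 33)
L(b) = b + 2*b² (L(b) = (b² + b²) + b = 2*b² + b = b + 2*b²)
L(0)*(n/T(-28)) = (0*(1 + 2*0))*(33/((-28)²)) = (0*(1 + 0))*(33/784) = (0*1)*(33*(1/784)) = 0*(33/784) = 0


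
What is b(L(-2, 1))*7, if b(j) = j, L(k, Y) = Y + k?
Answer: -7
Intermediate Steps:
b(L(-2, 1))*7 = (1 - 2)*7 = -1*7 = -7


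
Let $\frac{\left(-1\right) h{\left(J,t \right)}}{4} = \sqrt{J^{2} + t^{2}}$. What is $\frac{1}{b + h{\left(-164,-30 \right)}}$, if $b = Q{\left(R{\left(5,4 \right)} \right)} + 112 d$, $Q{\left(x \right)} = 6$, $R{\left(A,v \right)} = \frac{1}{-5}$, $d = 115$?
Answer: $\frac{6443}{82802130} + \frac{2 \sqrt{6949}}{41401065} \approx 8.1839 \cdot 10^{-5}$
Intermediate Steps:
$R{\left(A,v \right)} = - \frac{1}{5}$
$h{\left(J,t \right)} = - 4 \sqrt{J^{2} + t^{2}}$
$b = 12886$ ($b = 6 + 112 \cdot 115 = 6 + 12880 = 12886$)
$\frac{1}{b + h{\left(-164,-30 \right)}} = \frac{1}{12886 - 4 \sqrt{\left(-164\right)^{2} + \left(-30\right)^{2}}} = \frac{1}{12886 - 4 \sqrt{26896 + 900}} = \frac{1}{12886 - 4 \sqrt{27796}} = \frac{1}{12886 - 4 \cdot 2 \sqrt{6949}} = \frac{1}{12886 - 8 \sqrt{6949}}$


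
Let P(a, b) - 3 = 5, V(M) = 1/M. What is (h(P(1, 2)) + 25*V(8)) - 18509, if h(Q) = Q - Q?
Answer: -148047/8 ≈ -18506.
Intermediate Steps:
V(M) = 1/M
P(a, b) = 8 (P(a, b) = 3 + 5 = 8)
h(Q) = 0
(h(P(1, 2)) + 25*V(8)) - 18509 = (0 + 25/8) - 18509 = 25/8 - 18509 = -148047/8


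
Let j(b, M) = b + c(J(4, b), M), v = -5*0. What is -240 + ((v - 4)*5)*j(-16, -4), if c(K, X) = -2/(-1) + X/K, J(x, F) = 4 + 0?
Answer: 60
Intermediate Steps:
J(x, F) = 4
v = 0
c(K, X) = 2 + X/K (c(K, X) = -2*(-1) + X/K = 2 + X/K)
j(b, M) = 2 + b + M/4 (j(b, M) = b + (2 + M/4) = 2 + b + M/4)
-240 + ((v - 4)*5)*j(-16, -4) = -240 + ((0 - 4)*5)*(2 - 16 + (¼)*(-4)) = -240 + (-4*5)*(2 - 16 - 1) = -240 - 20*(-15) = -240 + 300 = 60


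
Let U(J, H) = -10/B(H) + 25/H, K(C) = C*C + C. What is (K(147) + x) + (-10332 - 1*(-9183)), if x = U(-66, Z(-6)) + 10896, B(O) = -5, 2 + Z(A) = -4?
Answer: 189005/6 ≈ 31501.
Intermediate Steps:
Z(A) = -6 (Z(A) = -2 - 4 = -6)
K(C) = C + C**2 (K(C) = C**2 + C = C + C**2)
U(J, H) = 2 + 25/H (U(J, H) = -10/(-5) + 25/H = -10*(-1/5) + 25/H = 2 + 25/H)
x = 65363/6 (x = (2 + 25/(-6)) + 10896 = (2 + 25*(-1/6)) + 10896 = (2 - 25/6) + 10896 = -13/6 + 10896 = 65363/6 ≈ 10894.)
(K(147) + x) + (-10332 - 1*(-9183)) = (147*(1 + 147) + 65363/6) + (-10332 - 1*(-9183)) = (147*148 + 65363/6) + (-10332 + 9183) = (21756 + 65363/6) - 1149 = 195899/6 - 1149 = 189005/6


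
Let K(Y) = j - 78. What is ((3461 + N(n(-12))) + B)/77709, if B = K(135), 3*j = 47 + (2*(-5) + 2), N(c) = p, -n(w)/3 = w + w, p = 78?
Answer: 1158/25903 ≈ 0.044705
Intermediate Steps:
n(w) = -6*w (n(w) = -3*(w + w) = -6*w)
N(c) = 78
j = 13 (j = (47 + (2*(-5) + 2))/3 = (47 + (-10 + 2))/3 = (47 - 8)/3 = (1/3)*39 = 13)
K(Y) = -65 (K(Y) = 13 - 78 = -65)
B = -65
((3461 + N(n(-12))) + B)/77709 = ((3461 + 78) - 65)/77709 = (3539 - 65)*(1/77709) = 3474*(1/77709) = 1158/25903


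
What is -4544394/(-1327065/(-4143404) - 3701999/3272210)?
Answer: 1339419429816914760/239053089151 ≈ 5.6030e+6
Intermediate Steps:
-4544394/(-1327065/(-4143404) - 3701999/3272210) = -4544394/(-1327065*(-1/4143404) - 3701999*1/3272210) = -4544394/(1327065/4143404 - 3701999/3272210) = -4544394/(-239053089151/294741043540) = -4544394*(-294741043540/239053089151) = 1339419429816914760/239053089151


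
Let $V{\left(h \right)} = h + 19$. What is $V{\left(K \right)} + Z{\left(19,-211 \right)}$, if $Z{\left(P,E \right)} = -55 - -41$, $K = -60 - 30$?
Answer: $-85$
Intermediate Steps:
$K = -90$ ($K = -60 + \left(-31 + 1\right) = -60 - 30 = -90$)
$Z{\left(P,E \right)} = -14$ ($Z{\left(P,E \right)} = -55 + 41 = -14$)
$V{\left(h \right)} = 19 + h$
$V{\left(K \right)} + Z{\left(19,-211 \right)} = \left(19 - 90\right) - 14 = -71 - 14 = -85$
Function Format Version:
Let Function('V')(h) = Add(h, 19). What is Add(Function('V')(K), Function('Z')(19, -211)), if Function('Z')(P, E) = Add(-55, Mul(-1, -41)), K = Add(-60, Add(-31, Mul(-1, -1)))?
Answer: -85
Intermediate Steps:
K = -90 (K = Add(-60, Add(-31, 1)) = Add(-60, -30) = -90)
Function('Z')(P, E) = -14 (Function('Z')(P, E) = Add(-55, 41) = -14)
Function('V')(h) = Add(19, h)
Add(Function('V')(K), Function('Z')(19, -211)) = Add(Add(19, -90), -14) = Add(-71, -14) = -85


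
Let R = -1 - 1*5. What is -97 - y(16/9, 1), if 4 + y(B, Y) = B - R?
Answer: -907/9 ≈ -100.78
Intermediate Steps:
R = -6 (R = -1 - 5 = -6)
y(B, Y) = 2 + B (y(B, Y) = -4 + (B - 1*(-6)) = -4 + (B + 6) = -4 + (6 + B) = 2 + B)
-97 - y(16/9, 1) = -97 - (2 + 16/9) = -97 - 1*34/9 = -97 - 34/9 = -907/9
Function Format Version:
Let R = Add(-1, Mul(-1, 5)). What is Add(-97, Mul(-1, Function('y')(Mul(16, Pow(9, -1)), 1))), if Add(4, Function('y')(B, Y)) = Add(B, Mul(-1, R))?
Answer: Rational(-907, 9) ≈ -100.78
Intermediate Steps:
R = -6 (R = Add(-1, -5) = -6)
Function('y')(B, Y) = Add(2, B) (Function('y')(B, Y) = Add(-4, Add(B, Mul(-1, -6))) = Add(-4, Add(B, 6)) = Add(-4, Add(6, B)) = Add(2, B))
Add(-97, Mul(-1, Function('y')(Mul(16, Pow(9, -1)), 1))) = Add(-97, Mul(-1, Add(2, Mul(16, Pow(9, -1))))) = Add(-97, Mul(-1, Add(2, Mul(16, Rational(1, 9))))) = Add(-97, Mul(-1, Add(2, Rational(16, 9)))) = Add(-97, Mul(-1, Rational(34, 9))) = Add(-97, Rational(-34, 9)) = Rational(-907, 9)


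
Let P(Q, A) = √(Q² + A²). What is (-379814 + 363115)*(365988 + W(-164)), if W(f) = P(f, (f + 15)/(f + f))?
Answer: -6111633612 - 16699*√2893601465/328 ≈ -6.1144e+9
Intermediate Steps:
P(Q, A) = √(A² + Q²)
W(f) = √(f² + (15 + f)²/(4*f²)) (W(f) = √(((f + 15)/(f + f))² + f²) = √(((15 + f)/((2*f)))² + f²) = √(((15 + f)*(1/(2*f)))² + f²) = √(((15 + f)/(2*f))² + f²) = √((15 + f)²/(4*f²) + f²) = √(f² + (15 + f)²/(4*f²)))
(-379814 + 363115)*(365988 + W(-164)) = (-379814 + 363115)*(365988 + √(((15 - 164)² + 4*(-164)⁴)/(-164)²)/2) = -16699*(365988 + √(((-149)² + 4*723394816)/26896)/2) = -16699*(365988 + √((22201 + 2893579264)/26896)/2) = -16699*(365988 + √((1/26896)*2893601465)/2) = -16699*(365988 + √(2893601465/26896)/2) = -16699*(365988 + (√2893601465/164)/2) = -16699*(365988 + √2893601465/328) = -6111633612 - 16699*√2893601465/328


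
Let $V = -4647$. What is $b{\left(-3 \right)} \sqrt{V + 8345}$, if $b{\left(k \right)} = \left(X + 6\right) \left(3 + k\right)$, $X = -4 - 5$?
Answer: $0$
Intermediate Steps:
$X = -9$
$b{\left(k \right)} = -9 - 3 k$ ($b{\left(k \right)} = \left(-9 + 6\right) \left(3 + k\right) = - 3 \left(3 + k\right) = -9 - 3 k$)
$b{\left(-3 \right)} \sqrt{V + 8345} = \left(-9 - -9\right) \sqrt{-4647 + 8345} = \left(-9 + 9\right) \sqrt{3698} = 0 \cdot 43 \sqrt{2} = 0$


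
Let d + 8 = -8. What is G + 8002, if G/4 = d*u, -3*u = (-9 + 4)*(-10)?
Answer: 27206/3 ≈ 9068.7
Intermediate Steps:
u = -50/3 (u = -(-9 + 4)*(-10)/3 = -(-5)*(-10)/3 = -1/3*50 = -50/3 ≈ -16.667)
d = -16 (d = -8 - 8 = -16)
G = 3200/3 (G = 4*(-16*(-50/3)) = 4*(800/3) = 3200/3 ≈ 1066.7)
G + 8002 = 3200/3 + 8002 = 27206/3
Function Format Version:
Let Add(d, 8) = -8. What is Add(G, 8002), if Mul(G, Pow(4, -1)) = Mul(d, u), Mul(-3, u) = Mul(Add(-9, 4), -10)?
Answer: Rational(27206, 3) ≈ 9068.7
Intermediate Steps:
u = Rational(-50, 3) (u = Mul(Rational(-1, 3), Mul(Add(-9, 4), -10)) = Mul(Rational(-1, 3), Mul(-5, -10)) = Mul(Rational(-1, 3), 50) = Rational(-50, 3) ≈ -16.667)
d = -16 (d = Add(-8, -8) = -16)
G = Rational(3200, 3) (G = Mul(4, Mul(-16, Rational(-50, 3))) = Mul(4, Rational(800, 3)) = Rational(3200, 3) ≈ 1066.7)
Add(G, 8002) = Add(Rational(3200, 3), 8002) = Rational(27206, 3)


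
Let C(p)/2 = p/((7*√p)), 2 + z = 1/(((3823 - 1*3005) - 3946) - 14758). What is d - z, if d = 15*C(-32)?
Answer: 35773/17886 + 120*I*√2/7 ≈ 2.0001 + 24.244*I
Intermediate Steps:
z = -35773/17886 (z = -2 + 1/(((3823 - 1*3005) - 3946) - 14758) = -2 + 1/(((3823 - 3005) - 3946) - 14758) = -2 + 1/((818 - 3946) - 14758) = -2 + 1/(-3128 - 14758) = -2 + 1/(-17886) = -2 - 1/17886 = -35773/17886 ≈ -2.0001)
C(p) = 2*√p/7 (C(p) = 2*(p/((7*√p))) = 2*(p*(1/(7*√p))) = 2*(√p/7) = 2*√p/7)
d = 120*I*√2/7 (d = 15*(2*√(-32)/7) = 15*(2*(4*I*√2)/7) = 15*(8*I*√2/7) = 120*I*√2/7 ≈ 24.244*I)
d - z = 120*I*√2/7 - 1*(-35773/17886) = 120*I*√2/7 + 35773/17886 = 35773/17886 + 120*I*√2/7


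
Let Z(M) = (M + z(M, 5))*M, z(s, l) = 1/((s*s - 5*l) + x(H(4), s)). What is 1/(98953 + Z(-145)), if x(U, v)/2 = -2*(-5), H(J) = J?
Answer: 4204/504387483 ≈ 8.3349e-6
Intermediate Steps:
x(U, v) = 20 (x(U, v) = 2*(-2*(-5)) = 2*10 = 20)
z(s, l) = 1/(20 + s² - 5*l) (z(s, l) = 1/((s*s - 5*l) + 20) = 1/((s² - 5*l) + 20) = 1/(20 + s² - 5*l))
Z(M) = M*(M + 1/(-5 + M²)) (Z(M) = (M + 1/(20 + M² - 5*5))*M = (M + 1/(20 + M² - 25))*M = (M + 1/(-5 + M²))*M = M*(M + 1/(-5 + M²)))
1/(98953 + Z(-145)) = 1/(98953 - 145*(1 - 145*(-5 + (-145)²))/(-5 + (-145)²)) = 1/(98953 - 145*(1 - 145*(-5 + 21025))/(-5 + 21025)) = 1/(98953 - 145*(1 - 145*21020)/21020) = 1/(98953 - 145*1/21020*(1 - 3047900)) = 1/(98953 - 145*1/21020*(-3047899)) = 1/(98953 + 88389071/4204) = 1/(504387483/4204) = 4204/504387483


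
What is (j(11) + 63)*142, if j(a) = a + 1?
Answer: 10650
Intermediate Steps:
j(a) = 1 + a
(j(11) + 63)*142 = ((1 + 11) + 63)*142 = (12 + 63)*142 = 75*142 = 10650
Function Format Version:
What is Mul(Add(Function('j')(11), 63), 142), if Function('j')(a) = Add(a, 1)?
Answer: 10650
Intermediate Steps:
Function('j')(a) = Add(1, a)
Mul(Add(Function('j')(11), 63), 142) = Mul(Add(Add(1, 11), 63), 142) = Mul(Add(12, 63), 142) = Mul(75, 142) = 10650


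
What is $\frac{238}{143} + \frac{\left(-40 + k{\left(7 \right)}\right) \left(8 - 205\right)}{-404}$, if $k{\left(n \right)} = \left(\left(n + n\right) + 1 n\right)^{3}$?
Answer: $\frac{259860943}{57772} \approx 4498.0$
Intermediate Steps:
$k{\left(n \right)} = 27 n^{3}$ ($k{\left(n \right)} = \left(2 n + n\right)^{3} = \left(3 n\right)^{3} = 27 n^{3}$)
$\frac{238}{143} + \frac{\left(-40 + k{\left(7 \right)}\right) \left(8 - 205\right)}{-404} = \frac{238}{143} + \frac{\left(-40 + 27 \cdot 7^{3}\right) \left(8 - 205\right)}{-404} = 238 \cdot \frac{1}{143} + \left(-40 + 27 \cdot 343\right) \left(-197\right) \left(- \frac{1}{404}\right) = \frac{238}{143} + \left(-40 + 9261\right) \left(-197\right) \left(- \frac{1}{404}\right) = \frac{238}{143} + 9221 \left(-197\right) \left(- \frac{1}{404}\right) = \frac{238}{143} - - \frac{1816537}{404} = \frac{238}{143} + \frac{1816537}{404} = \frac{259860943}{57772}$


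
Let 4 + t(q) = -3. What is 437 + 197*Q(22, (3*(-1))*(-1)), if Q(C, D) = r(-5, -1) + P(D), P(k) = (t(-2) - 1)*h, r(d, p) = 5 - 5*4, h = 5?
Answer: -10398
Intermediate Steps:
t(q) = -7 (t(q) = -4 - 3 = -7)
r(d, p) = -15 (r(d, p) = 5 - 20 = -15)
P(k) = -40 (P(k) = (-7 - 1)*5 = -8*5 = -40)
Q(C, D) = -55 (Q(C, D) = -15 - 40 = -55)
437 + 197*Q(22, (3*(-1))*(-1)) = 437 + 197*(-55) = 437 - 10835 = -10398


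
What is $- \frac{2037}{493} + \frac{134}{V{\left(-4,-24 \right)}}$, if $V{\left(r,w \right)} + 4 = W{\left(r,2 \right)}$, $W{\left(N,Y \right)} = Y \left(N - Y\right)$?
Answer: $- \frac{49327}{3944} \approx -12.507$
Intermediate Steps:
$V{\left(r,w \right)} = -8 + 2 r$ ($V{\left(r,w \right)} = -4 + 2 \left(r - 2\right) = -4 + 2 \left(-2 + r\right) = -4 + \left(-4 + 2 r\right) = -8 + 2 r$)
$- \frac{2037}{493} + \frac{134}{V{\left(-4,-24 \right)}} = - \frac{2037}{493} + \frac{134}{-8 + 2 \left(-4\right)} = \left(-2037\right) \frac{1}{493} + \frac{134}{-8 - 8} = - \frac{2037}{493} + \frac{134}{-16} = - \frac{2037}{493} + 134 \left(- \frac{1}{16}\right) = - \frac{2037}{493} - \frac{67}{8} = - \frac{49327}{3944}$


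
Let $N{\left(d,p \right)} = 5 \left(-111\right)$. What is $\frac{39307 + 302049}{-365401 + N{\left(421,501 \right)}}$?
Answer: $- \frac{85339}{91489} \approx -0.93278$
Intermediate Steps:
$N{\left(d,p \right)} = -555$
$\frac{39307 + 302049}{-365401 + N{\left(421,501 \right)}} = \frac{39307 + 302049}{-365401 - 555} = \frac{341356}{-365956} = 341356 \left(- \frac{1}{365956}\right) = - \frac{85339}{91489}$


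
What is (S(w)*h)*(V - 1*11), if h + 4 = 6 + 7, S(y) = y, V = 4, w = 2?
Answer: -126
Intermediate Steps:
h = 9 (h = -4 + (6 + 7) = -4 + 13 = 9)
(S(w)*h)*(V - 1*11) = (2*9)*(4 - 1*11) = 18*(4 - 11) = 18*(-7) = -126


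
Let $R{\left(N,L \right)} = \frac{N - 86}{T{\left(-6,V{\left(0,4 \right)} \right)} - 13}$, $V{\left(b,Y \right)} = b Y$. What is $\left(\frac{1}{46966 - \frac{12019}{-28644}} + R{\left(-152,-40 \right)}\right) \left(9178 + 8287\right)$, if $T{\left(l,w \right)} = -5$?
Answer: $\frac{57061251092905}{247097043} \approx 2.3093 \cdot 10^{5}$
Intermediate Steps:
$V{\left(b,Y \right)} = Y b$
$R{\left(N,L \right)} = \frac{43}{9} - \frac{N}{18}$ ($R{\left(N,L \right)} = \frac{N - 86}{-5 - 13} = \frac{-86 + N}{-18} = \left(-86 + N\right) \left(- \frac{1}{18}\right) = \frac{43}{9} - \frac{N}{18}$)
$\left(\frac{1}{46966 - \frac{12019}{-28644}} + R{\left(-152,-40 \right)}\right) \left(9178 + 8287\right) = \left(\frac{1}{46966 - \frac{12019}{-28644}} + \left(\frac{43}{9} - - \frac{76}{9}\right)\right) \left(9178 + 8287\right) = \left(\frac{1}{46966 - - \frac{1717}{4092}} + \left(\frac{43}{9} + \frac{76}{9}\right)\right) 17465 = \left(\frac{1}{46966 + \frac{1717}{4092}} + \frac{119}{9}\right) 17465 = \left(\frac{1}{\frac{192186589}{4092}} + \frac{119}{9}\right) 17465 = \left(\frac{4092}{192186589} + \frac{119}{9}\right) 17465 = \frac{22870240919}{1729679301} \cdot 17465 = \frac{57061251092905}{247097043}$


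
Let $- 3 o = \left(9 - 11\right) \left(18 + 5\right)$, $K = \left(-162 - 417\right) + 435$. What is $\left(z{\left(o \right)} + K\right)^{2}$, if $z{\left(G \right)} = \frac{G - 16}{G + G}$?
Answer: $\frac{43890625}{2116} \approx 20742.0$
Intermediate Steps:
$K = -144$ ($K = -579 + 435 = -144$)
$o = \frac{46}{3}$ ($o = - \frac{\left(9 - 11\right) \left(18 + 5\right)}{3} = - \frac{\left(-2\right) 23}{3} = \left(- \frac{1}{3}\right) \left(-46\right) = \frac{46}{3} \approx 15.333$)
$z{\left(G \right)} = \frac{-16 + G}{2 G}$
$\left(z{\left(o \right)} + K\right)^{2} = \left(\frac{-16 + \frac{46}{3}}{2 \cdot \frac{46}{3}} - 144\right)^{2} = \left(\frac{1}{2} \cdot \frac{3}{46} \left(- \frac{2}{3}\right) - 144\right)^{2} = \left(- \frac{1}{46} - 144\right)^{2} = \left(- \frac{6625}{46}\right)^{2} = \frac{43890625}{2116}$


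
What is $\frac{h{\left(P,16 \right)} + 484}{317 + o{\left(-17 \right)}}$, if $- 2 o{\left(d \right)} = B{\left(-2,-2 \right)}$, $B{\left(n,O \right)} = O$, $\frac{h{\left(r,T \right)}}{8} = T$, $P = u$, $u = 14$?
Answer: $\frac{102}{53} \approx 1.9245$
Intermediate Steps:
$P = 14$
$h{\left(r,T \right)} = 8 T$
$o{\left(d \right)} = 1$ ($o{\left(d \right)} = \left(- \frac{1}{2}\right) \left(-2\right) = 1$)
$\frac{h{\left(P,16 \right)} + 484}{317 + o{\left(-17 \right)}} = \frac{8 \cdot 16 + 484}{317 + 1} = \frac{128 + 484}{318} = 612 \cdot \frac{1}{318} = \frac{102}{53}$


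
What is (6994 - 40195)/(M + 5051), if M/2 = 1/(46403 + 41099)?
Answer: -1452576951/220986302 ≈ -6.5732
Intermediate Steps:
M = 1/43751 (M = 2/(46403 + 41099) = 2/87502 = 2*(1/87502) = 1/43751 ≈ 2.2857e-5)
(6994 - 40195)/(M + 5051) = (6994 - 40195)/(1/43751 + 5051) = -33201/220986302/43751 = -33201*43751/220986302 = -1452576951/220986302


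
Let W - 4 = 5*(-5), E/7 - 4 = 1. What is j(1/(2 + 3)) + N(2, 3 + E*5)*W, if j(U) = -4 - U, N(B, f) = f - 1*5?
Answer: -18186/5 ≈ -3637.2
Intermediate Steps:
E = 35 (E = 28 + 7*1 = 28 + 7 = 35)
N(B, f) = -5 + f (N(B, f) = f - 5 = -5 + f)
W = -21 (W = 4 + 5*(-5) = 4 - 25 = -21)
j(1/(2 + 3)) + N(2, 3 + E*5)*W = (-4 - 1/(2 + 3)) + (-5 + (3 + 35*5))*(-21) = (-4 - 1/5) + (-5 + (3 + 175))*(-21) = (-4 - 1*⅕) + (-5 + 178)*(-21) = (-4 - ⅕) + 173*(-21) = -21/5 - 3633 = -18186/5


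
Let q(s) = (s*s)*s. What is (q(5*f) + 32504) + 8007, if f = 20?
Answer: 1040511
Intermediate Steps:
q(s) = s³ (q(s) = s²*s = s³)
(q(5*f) + 32504) + 8007 = ((5*20)³ + 32504) + 8007 = (100³ + 32504) + 8007 = (1000000 + 32504) + 8007 = 1032504 + 8007 = 1040511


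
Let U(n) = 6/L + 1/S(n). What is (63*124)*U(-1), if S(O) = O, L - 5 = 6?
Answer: -39060/11 ≈ -3550.9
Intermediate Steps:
L = 11 (L = 5 + 6 = 11)
U(n) = 6/11 + 1/n
(63*124)*U(-1) = (63*124)*(6/11 + 1/(-1)) = 7812*(6/11 - 1) = 7812*(-5/11) = -39060/11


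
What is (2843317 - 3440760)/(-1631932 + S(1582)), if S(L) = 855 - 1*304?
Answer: 597443/1631381 ≈ 0.36622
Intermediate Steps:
S(L) = 551 (S(L) = 855 - 304 = 551)
(2843317 - 3440760)/(-1631932 + S(1582)) = (2843317 - 3440760)/(-1631932 + 551) = -597443/(-1631381) = -597443*(-1/1631381) = 597443/1631381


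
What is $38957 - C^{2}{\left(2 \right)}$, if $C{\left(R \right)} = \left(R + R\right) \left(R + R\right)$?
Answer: $38701$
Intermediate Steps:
$C{\left(R \right)} = 4 R^{2}$ ($C{\left(R \right)} = 2 R 2 R = 4 R^{2}$)
$38957 - C^{2}{\left(2 \right)} = 38957 - \left(4 \cdot 2^{2}\right)^{2} = 38957 - \left(4 \cdot 4\right)^{2} = 38957 - 16^{2} = 38957 - 256 = 38701$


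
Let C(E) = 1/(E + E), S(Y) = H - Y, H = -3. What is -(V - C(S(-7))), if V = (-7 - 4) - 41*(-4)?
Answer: -1223/8 ≈ -152.88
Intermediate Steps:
S(Y) = -3 - Y
C(E) = 1/(2*E)
V = 153 (V = -11 + 164 = 153)
-(V - C(S(-7))) = -(153 - 1/(2*(-3 - 1*(-7)))) = -(153 - 1/(2*(-3 + 7))) = -(153 - 1/(2*4)) = -(153 - 1*1/8) = -(153 - 1/8) = -1*1223/8 = -1223/8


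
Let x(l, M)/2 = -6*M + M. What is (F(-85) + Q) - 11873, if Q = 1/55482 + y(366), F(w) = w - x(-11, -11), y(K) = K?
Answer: -649250363/55482 ≈ -11702.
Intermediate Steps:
x(l, M) = -10*M (x(l, M) = 2*(-6*M + M) = 2*(-5*M) = -10*M)
F(w) = -110 + w (F(w) = w - (-10)*(-11) = w - 1*110 = w - 110 = -110 + w)
Q = 20306413/55482 (Q = 1/55482 + 366 = 20306413/55482 ≈ 366.00)
(F(-85) + Q) - 11873 = ((-110 - 85) + 20306413/55482) - 11873 = (-195 + 20306413/55482) - 11873 = 9487423/55482 - 11873 = -649250363/55482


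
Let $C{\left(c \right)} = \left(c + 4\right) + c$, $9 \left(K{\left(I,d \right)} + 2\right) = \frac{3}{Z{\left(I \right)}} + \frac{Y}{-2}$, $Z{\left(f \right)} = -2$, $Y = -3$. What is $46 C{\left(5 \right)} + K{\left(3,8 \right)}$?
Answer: $642$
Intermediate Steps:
$K{\left(I,d \right)} = -2$ ($K{\left(I,d \right)} = -2 + \frac{\frac{3}{-2} - \frac{3}{-2}}{9} = -2 + \frac{3 \left(- \frac{1}{2}\right) - - \frac{3}{2}}{9} = -2 + \frac{- \frac{3}{2} + \frac{3}{2}}{9} = -2 + \frac{1}{9} \cdot 0 = -2 + 0 = -2$)
$C{\left(c \right)} = 4 + 2 c$ ($C{\left(c \right)} = \left(4 + c\right) + c = 4 + 2 c$)
$46 C{\left(5 \right)} + K{\left(3,8 \right)} = 46 \left(4 + 2 \cdot 5\right) - 2 = 46 \left(4 + 10\right) - 2 = 46 \cdot 14 - 2 = 644 - 2 = 642$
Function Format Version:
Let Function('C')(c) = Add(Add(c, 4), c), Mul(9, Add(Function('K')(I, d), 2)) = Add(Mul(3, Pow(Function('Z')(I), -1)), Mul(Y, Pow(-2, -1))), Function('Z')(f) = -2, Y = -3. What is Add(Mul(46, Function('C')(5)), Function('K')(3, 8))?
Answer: 642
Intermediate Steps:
Function('K')(I, d) = -2 (Function('K')(I, d) = Add(-2, Mul(Rational(1, 9), Add(Mul(3, Pow(-2, -1)), Mul(-3, Pow(-2, -1))))) = Add(-2, Mul(Rational(1, 9), Add(Mul(3, Rational(-1, 2)), Mul(-3, Rational(-1, 2))))) = Add(-2, Mul(Rational(1, 9), Add(Rational(-3, 2), Rational(3, 2)))) = Add(-2, Mul(Rational(1, 9), 0)) = Add(-2, 0) = -2)
Function('C')(c) = Add(4, Mul(2, c)) (Function('C')(c) = Add(Add(4, c), c) = Add(4, Mul(2, c)))
Add(Mul(46, Function('C')(5)), Function('K')(3, 8)) = Add(Mul(46, Add(4, Mul(2, 5))), -2) = Add(Mul(46, Add(4, 10)), -2) = Add(Mul(46, 14), -2) = Add(644, -2) = 642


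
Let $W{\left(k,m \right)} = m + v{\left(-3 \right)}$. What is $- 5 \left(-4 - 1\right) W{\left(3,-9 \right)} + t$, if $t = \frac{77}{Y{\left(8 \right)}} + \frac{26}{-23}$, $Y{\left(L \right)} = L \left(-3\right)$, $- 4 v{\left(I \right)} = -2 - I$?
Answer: $- \frac{130045}{552} \approx -235.59$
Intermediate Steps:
$v{\left(I \right)} = \frac{1}{2} + \frac{I}{4}$ ($v{\left(I \right)} = - \frac{-2 - I}{4} = \frac{1}{2} + \frac{I}{4}$)
$W{\left(k,m \right)} = - \frac{1}{4} + m$ ($W{\left(k,m \right)} = m + \left(\frac{1}{2} + \frac{1}{4} \left(-3\right)\right) = m + \left(\frac{1}{2} - \frac{3}{4}\right) = m - \frac{1}{4} = - \frac{1}{4} + m$)
$Y{\left(L \right)} = - 3 L$
$t = - \frac{2395}{552}$ ($t = \frac{77}{\left(-3\right) 8} + \frac{26}{-23} = \frac{77}{-24} + 26 \left(- \frac{1}{23}\right) = 77 \left(- \frac{1}{24}\right) - \frac{26}{23} = - \frac{77}{24} - \frac{26}{23} = - \frac{2395}{552} \approx -4.3388$)
$- 5 \left(-4 - 1\right) W{\left(3,-9 \right)} + t = - 5 \left(-4 - 1\right) \left(- \frac{1}{4} - 9\right) - \frac{2395}{552} = \left(-5\right) \left(-5\right) \left(- \frac{37}{4}\right) - \frac{2395}{552} = 25 \left(- \frac{37}{4}\right) - \frac{2395}{552} = - \frac{925}{4} - \frac{2395}{552} = - \frac{130045}{552}$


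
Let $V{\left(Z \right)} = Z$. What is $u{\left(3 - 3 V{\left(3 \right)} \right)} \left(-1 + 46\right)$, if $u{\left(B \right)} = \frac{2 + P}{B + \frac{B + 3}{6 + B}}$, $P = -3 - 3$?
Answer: $0$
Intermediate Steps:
$P = -6$ ($P = -3 - 3 = -6$)
$u{\left(B \right)} = - \frac{4}{B + \frac{3 + B}{6 + B}}$ ($u{\left(B \right)} = \frac{2 - 6}{B + \frac{B + 3}{6 + B}} = - \frac{4}{B + \frac{3 + B}{6 + B}}$)
$u{\left(3 - 3 V{\left(3 \right)} \right)} \left(-1 + 46\right) = \frac{4 \left(-6 - \left(3 - 9\right)\right)}{3 + \left(3 - 9\right)^{2} + 7 \left(3 - 9\right)} \left(-1 + 46\right) = \frac{4 \left(-6 - \left(3 - 9\right)\right)}{3 + \left(3 - 9\right)^{2} + 7 \left(3 - 9\right)} 45 = \frac{4 \left(-6 - -6\right)}{3 + \left(-6\right)^{2} + 7 \left(-6\right)} 45 = \frac{4 \left(-6 + 6\right)}{3 + 36 - 42} \cdot 45 = 4 \frac{1}{-3} \cdot 0 \cdot 45 = 4 \left(- \frac{1}{3}\right) 0 \cdot 45 = 0 \cdot 45 = 0$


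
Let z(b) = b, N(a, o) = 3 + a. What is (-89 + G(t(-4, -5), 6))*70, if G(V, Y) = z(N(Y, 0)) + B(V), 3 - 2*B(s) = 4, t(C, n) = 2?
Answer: -5635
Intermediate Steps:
B(s) = -½ (B(s) = 3/2 - ½*4 = 3/2 - 2 = -½)
G(V, Y) = 5/2 + Y (G(V, Y) = (3 + Y) - ½ = 5/2 + Y)
(-89 + G(t(-4, -5), 6))*70 = (-89 + (5/2 + 6))*70 = (-89 + 17/2)*70 = -161/2*70 = -5635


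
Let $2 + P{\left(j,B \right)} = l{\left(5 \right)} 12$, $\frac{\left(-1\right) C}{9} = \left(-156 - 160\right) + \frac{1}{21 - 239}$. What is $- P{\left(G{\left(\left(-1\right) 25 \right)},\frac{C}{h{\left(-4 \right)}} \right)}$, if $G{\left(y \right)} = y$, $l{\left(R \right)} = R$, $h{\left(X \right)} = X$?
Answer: $-58$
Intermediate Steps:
$C = \frac{620001}{218}$ ($C = - 9 \left(\left(-156 - 160\right) + \frac{1}{21 - 239}\right) = - 9 \left(-316 + \frac{1}{-218}\right) = - 9 \left(-316 - \frac{1}{218}\right) = \left(-9\right) \left(- \frac{68889}{218}\right) = \frac{620001}{218} \approx 2844.0$)
$P{\left(j,B \right)} = 58$ ($P{\left(j,B \right)} = -2 + 5 \cdot 12 = -2 + 60 = 58$)
$- P{\left(G{\left(\left(-1\right) 25 \right)},\frac{C}{h{\left(-4 \right)}} \right)} = \left(-1\right) 58 = -58$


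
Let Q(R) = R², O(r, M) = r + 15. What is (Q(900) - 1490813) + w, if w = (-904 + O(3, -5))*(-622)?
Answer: -129721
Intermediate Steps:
O(r, M) = 15 + r
w = 551092 (w = (-904 + (15 + 3))*(-622) = (-904 + 18)*(-622) = -886*(-622) = 551092)
(Q(900) - 1490813) + w = (900² - 1490813) + 551092 = (810000 - 1490813) + 551092 = -680813 + 551092 = -129721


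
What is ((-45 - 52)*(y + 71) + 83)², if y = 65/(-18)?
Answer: 13494771889/324 ≈ 4.1651e+7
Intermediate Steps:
y = -65/18 (y = 65*(-1/18) = -65/18 ≈ -3.6111)
((-45 - 52)*(y + 71) + 83)² = ((-45 - 52)*(-65/18 + 71) + 83)² = (-97*1213/18 + 83)² = (-117661/18 + 83)² = (-116167/18)² = 13494771889/324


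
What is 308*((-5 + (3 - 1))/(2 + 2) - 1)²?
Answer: 3773/4 ≈ 943.25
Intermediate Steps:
308*((-5 + (3 - 1))/(2 + 2) - 1)² = 308*((-5 + 2)/4 - 1)² = 308*(-3*¼ - 1)² = 308*(-¾ - 1)² = 308*(-7/4)² = 308*(49/16) = 3773/4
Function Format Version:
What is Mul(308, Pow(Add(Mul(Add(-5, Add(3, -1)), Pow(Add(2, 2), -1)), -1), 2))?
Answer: Rational(3773, 4) ≈ 943.25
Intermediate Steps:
Mul(308, Pow(Add(Mul(Add(-5, Add(3, -1)), Pow(Add(2, 2), -1)), -1), 2)) = Mul(308, Pow(Add(Mul(Add(-5, 2), Pow(4, -1)), -1), 2)) = Mul(308, Pow(Add(Mul(-3, Rational(1, 4)), -1), 2)) = Mul(308, Pow(Add(Rational(-3, 4), -1), 2)) = Mul(308, Pow(Rational(-7, 4), 2)) = Mul(308, Rational(49, 16)) = Rational(3773, 4)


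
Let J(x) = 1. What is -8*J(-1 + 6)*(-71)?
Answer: 568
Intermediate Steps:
-8*J(-1 + 6)*(-71) = -8*1*(-71) = -8*(-71) = 568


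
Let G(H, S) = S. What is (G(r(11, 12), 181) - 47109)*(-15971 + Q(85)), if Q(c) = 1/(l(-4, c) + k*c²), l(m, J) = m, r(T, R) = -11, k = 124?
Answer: 83932810517990/111987 ≈ 7.4949e+8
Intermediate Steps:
Q(c) = 1/(-4 + 124*c²)
(G(r(11, 12), 181) - 47109)*(-15971 + Q(85)) = (181 - 47109)*(-15971 + 1/(4*(-1 + 31*85²))) = -46928*(-15971 + 1/(4*(-1 + 31*7225))) = -46928*(-15971 + 1/(4*(-1 + 223975))) = -46928*(-15971 + (¼)/223974) = -46928*(-15971 + (¼)*(1/223974)) = -46928*(-15971 + 1/895896) = -46928*(-14308355015/895896) = 83932810517990/111987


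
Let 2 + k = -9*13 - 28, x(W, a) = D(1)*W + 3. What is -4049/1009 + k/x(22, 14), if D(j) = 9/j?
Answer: -320724/67603 ≈ -4.7442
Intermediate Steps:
x(W, a) = 3 + 9*W (x(W, a) = (9/1)*W + 3 = (9*1)*W + 3 = 9*W + 3 = 3 + 9*W)
k = -147 (k = -2 + (-9*13 - 28) = -2 + (-117 - 28) = -2 - 145 = -147)
-4049/1009 + k/x(22, 14) = -4049/1009 - 147/(3 + 9*22) = -4049*1/1009 - 147/(3 + 198) = -4049/1009 - 147/201 = -4049/1009 - 147*1/201 = -4049/1009 - 49/67 = -320724/67603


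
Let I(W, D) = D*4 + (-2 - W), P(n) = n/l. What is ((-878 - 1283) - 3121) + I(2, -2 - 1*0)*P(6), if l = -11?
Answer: -58030/11 ≈ -5275.5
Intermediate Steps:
P(n) = -n/11 (P(n) = n/(-11) = n*(-1/11) = -n/11)
I(W, D) = -2 - W + 4*D (I(W, D) = 4*D + (-2 - W) = -2 - W + 4*D)
((-878 - 1283) - 3121) + I(2, -2 - 1*0)*P(6) = ((-878 - 1283) - 3121) + (-2 - 1*2 + 4*(-2 - 1*0))*(-1/11*6) = (-2161 - 3121) + (-2 - 2 + 4*(-2 + 0))*(-6/11) = -5282 + (-2 - 2 + 4*(-2))*(-6/11) = -5282 + (-2 - 2 - 8)*(-6/11) = -5282 - 12*(-6/11) = -5282 + 72/11 = -58030/11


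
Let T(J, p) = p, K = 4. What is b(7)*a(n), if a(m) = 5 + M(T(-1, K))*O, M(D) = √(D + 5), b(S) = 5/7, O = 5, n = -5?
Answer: 100/7 ≈ 14.286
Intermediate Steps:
b(S) = 5/7 (b(S) = 5*(⅐) = 5/7)
M(D) = √(5 + D)
a(m) = 20 (a(m) = 5 + √(5 + 4)*5 = 5 + √9*5 = 5 + 3*5 = 5 + 15 = 20)
b(7)*a(n) = (5/7)*20 = 100/7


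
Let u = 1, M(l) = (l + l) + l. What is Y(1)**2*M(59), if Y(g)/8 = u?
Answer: 11328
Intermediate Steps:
M(l) = 3*l (M(l) = 2*l + l = 3*l)
Y(g) = 8 (Y(g) = 8*1 = 8)
Y(1)**2*M(59) = 8**2*(3*59) = 64*177 = 11328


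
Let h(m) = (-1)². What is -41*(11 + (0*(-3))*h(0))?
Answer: -451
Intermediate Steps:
h(m) = 1
-41*(11 + (0*(-3))*h(0)) = -41*(11 + (0*(-3))*1) = -41*(11 + 0*1) = -41*(11 + 0) = -41*11 = -451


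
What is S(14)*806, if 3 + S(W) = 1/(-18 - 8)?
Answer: -2449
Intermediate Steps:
S(W) = -79/26 (S(W) = -3 + 1/(-18 - 8) = -3 + 1/(-26) = -3 - 1/26 = -79/26)
S(14)*806 = -79/26*806 = -2449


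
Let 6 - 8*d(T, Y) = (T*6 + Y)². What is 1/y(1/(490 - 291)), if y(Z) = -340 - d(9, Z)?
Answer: 316808/7545683 ≈ 0.041985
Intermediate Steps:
d(T, Y) = ¾ - (Y + 6*T)²/8 (d(T, Y) = ¾ - (T*6 + Y)²/8 = ¾ - (6*T + Y)²/8 = ¾ - (Y + 6*T)²/8)
y(Z) = -1363/4 + (54 + Z)²/8 (y(Z) = -340 - (¾ - (Z + 6*9)²/8) = -340 - (¾ - (Z + 54)²/8) = -340 - (¾ - (54 + Z)²/8) = -340 + (-¾ + (54 + Z)²/8) = -1363/4 + (54 + Z)²/8)
1/y(1/(490 - 291)) = 1/(-1363/4 + (54 + 1/(490 - 291))²/8) = 1/(-1363/4 + (54 + 1/199)²/8) = 1/(-1363/4 + (10747/199)²/8) = 1/(-1363/4 + (⅛)*(115498009/39601)) = 1/(-1363/4 + 115498009/316808) = 1/(7545683/316808) = 316808/7545683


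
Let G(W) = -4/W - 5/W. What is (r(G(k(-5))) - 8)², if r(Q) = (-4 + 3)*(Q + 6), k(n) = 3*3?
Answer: 169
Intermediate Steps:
k(n) = 9
G(W) = -9/W
r(Q) = -6 - Q (r(Q) = -(6 + Q) = -6 - Q)
(r(G(k(-5))) - 8)² = ((-6 - (-9)/9) - 8)² = ((-6 - 1*(-1)) - 8)² = ((-6 + 1) - 8)² = (-5 - 8)² = (-13)² = 169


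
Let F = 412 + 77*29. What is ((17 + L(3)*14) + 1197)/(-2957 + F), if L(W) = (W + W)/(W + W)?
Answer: -307/78 ≈ -3.9359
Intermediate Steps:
L(W) = 1 (L(W) = (2*W)/((2*W)) = (2*W)*(1/(2*W)) = 1)
F = 2645 (F = 412 + 2233 = 2645)
((17 + L(3)*14) + 1197)/(-2957 + F) = ((17 + 1*14) + 1197)/(-2957 + 2645) = ((17 + 14) + 1197)/(-312) = (31 + 1197)*(-1/312) = 1228*(-1/312) = -307/78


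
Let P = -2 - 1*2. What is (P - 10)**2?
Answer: 196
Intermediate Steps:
P = -4 (P = -2 - 2 = -4)
(P - 10)**2 = (-4 - 10)**2 = (-14)**2 = 196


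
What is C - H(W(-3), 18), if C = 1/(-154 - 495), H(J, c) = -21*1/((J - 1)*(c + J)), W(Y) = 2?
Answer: 13609/12980 ≈ 1.0485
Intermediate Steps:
H(J, c) = -21/((-1 + J)*(J + c)) (H(J, c) = -21*1/((-1 + J)*(J + c)) = -21/((-1 + J)*(J + c)))
C = -1/649 (C = 1/(-649) = -1/649 ≈ -0.0015408)
C - H(W(-3), 18) = -1/649 - (-21)/(2² - 1*2 - 1*18 + 2*18) = -1/649 - (-21)/(4 - 2 - 18 + 36) = -1/649 - (-21)/20 = -1/649 - 1*(-21/20) = -1/649 + 21/20 = 13609/12980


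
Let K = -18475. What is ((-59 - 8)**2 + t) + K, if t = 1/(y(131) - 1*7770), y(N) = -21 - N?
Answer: -110797093/7922 ≈ -13986.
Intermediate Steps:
t = -1/7922 (t = 1/((-21 - 1*131) - 1*7770) = 1/((-21 - 131) - 7770) = 1/(-152 - 7770) = 1/(-7922) = -1/7922 ≈ -0.00012623)
((-59 - 8)**2 + t) + K = ((-59 - 8)**2 - 1/7922) - 18475 = ((-67)**2 - 1/7922) - 18475 = (4489 - 1/7922) - 18475 = 35561857/7922 - 18475 = -110797093/7922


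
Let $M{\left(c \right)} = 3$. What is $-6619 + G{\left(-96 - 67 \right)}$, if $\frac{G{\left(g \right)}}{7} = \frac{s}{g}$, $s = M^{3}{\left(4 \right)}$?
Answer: $- \frac{1079086}{163} \approx -6620.2$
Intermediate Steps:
$s = 27$ ($s = 3^{3} = 27$)
$G{\left(g \right)} = \frac{189}{g}$ ($G{\left(g \right)} = 7 \frac{27}{g} = \frac{189}{g}$)
$-6619 + G{\left(-96 - 67 \right)} = -6619 + \frac{189}{-96 - 67} = -6619 + \frac{189}{-163} = -6619 + 189 \left(- \frac{1}{163}\right) = -6619 - \frac{189}{163} = - \frac{1079086}{163}$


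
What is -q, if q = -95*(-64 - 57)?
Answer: -11495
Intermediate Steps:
q = 11495 (q = -95*(-121) = 11495)
-q = -1*11495 = -11495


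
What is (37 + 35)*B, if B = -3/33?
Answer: -72/11 ≈ -6.5455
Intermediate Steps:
B = -1/11 (B = -3*1/33 = -1/11 ≈ -0.090909)
(37 + 35)*B = (37 + 35)*(-1/11) = 72*(-1/11) = -72/11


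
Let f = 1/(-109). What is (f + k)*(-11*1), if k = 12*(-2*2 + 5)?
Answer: -14377/109 ≈ -131.90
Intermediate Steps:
f = -1/109 ≈ -0.0091743
k = 12 (k = 12*(-4 + 5) = 12*1 = 12)
(f + k)*(-11*1) = (-1/109 + 12)*(-11*1) = (1307/109)*(-11) = -14377/109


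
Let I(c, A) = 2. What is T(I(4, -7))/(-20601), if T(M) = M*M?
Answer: -4/20601 ≈ -0.00019417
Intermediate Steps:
T(M) = M**2
T(I(4, -7))/(-20601) = 2**2/(-20601) = 4*(-1/20601) = -4/20601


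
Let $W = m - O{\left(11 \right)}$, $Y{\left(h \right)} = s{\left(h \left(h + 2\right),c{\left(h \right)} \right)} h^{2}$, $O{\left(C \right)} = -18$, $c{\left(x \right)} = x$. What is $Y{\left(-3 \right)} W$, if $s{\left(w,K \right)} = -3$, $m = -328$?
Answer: $8370$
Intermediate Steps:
$Y{\left(h \right)} = - 3 h^{2}$
$W = -310$ ($W = -328 - -18 = -328 + 18 = -310$)
$Y{\left(-3 \right)} W = - 3 \left(-3\right)^{2} \left(-310\right) = \left(-3\right) 9 \left(-310\right) = \left(-27\right) \left(-310\right) = 8370$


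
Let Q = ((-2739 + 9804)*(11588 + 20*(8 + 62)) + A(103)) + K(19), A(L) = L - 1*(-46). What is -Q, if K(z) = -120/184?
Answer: -2110488472/23 ≈ -9.1760e+7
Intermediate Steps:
A(L) = 46 + L (A(L) = L + 46 = 46 + L)
K(z) = -15/23 (K(z) = -120*1/184 = -15/23)
Q = 2110488472/23 (Q = ((-2739 + 9804)*(11588 + 20*(8 + 62)) + (46 + 103)) - 15/23 = (7065*(11588 + 20*70) + 149) - 15/23 = (7065*(11588 + 1400) + 149) - 15/23 = (7065*12988 + 149) - 15/23 = (91760220 + 149) - 15/23 = 91760369 - 15/23 = 2110488472/23 ≈ 9.1760e+7)
-Q = -1*2110488472/23 = -2110488472/23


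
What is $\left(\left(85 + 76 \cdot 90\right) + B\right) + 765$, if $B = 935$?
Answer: $8625$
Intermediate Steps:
$\left(\left(85 + 76 \cdot 90\right) + B\right) + 765 = \left(\left(85 + 76 \cdot 90\right) + 935\right) + 765 = \left(\left(85 + 6840\right) + 935\right) + 765 = \left(6925 + 935\right) + 765 = 7860 + 765 = 8625$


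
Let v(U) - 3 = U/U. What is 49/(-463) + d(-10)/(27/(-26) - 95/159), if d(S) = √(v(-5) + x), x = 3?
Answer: -49/463 - 4134*√7/6763 ≈ -1.7231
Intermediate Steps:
v(U) = 4 (v(U) = 3 + U/U = 3 + 1 = 4)
d(S) = √7 (d(S) = √(4 + 3) = √7)
49/(-463) + d(-10)/(27/(-26) - 95/159) = 49/(-463) + √7/(27/(-26) - 95/159) = 49*(-1/463) + √7/(27*(-1/26) - 95*1/159) = -49/463 + √7/(-27/26 - 95/159) = -49/463 + √7/(-6763/4134) = -49/463 + √7*(-4134/6763) = -49/463 - 4134*√7/6763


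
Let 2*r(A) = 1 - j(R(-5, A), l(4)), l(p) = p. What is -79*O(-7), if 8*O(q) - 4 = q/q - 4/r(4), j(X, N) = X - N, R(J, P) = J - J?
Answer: -1343/40 ≈ -33.575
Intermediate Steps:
R(J, P) = 0
r(A) = 5/2 (r(A) = (1 - (0 - 1*4))/2 = (1 - (0 - 4))/2 = (1 - 1*(-4))/2 = (1 + 4)/2 = (½)*5 = 5/2)
O(q) = 17/40 (O(q) = ½ + (q/q - 4/5/2)/8 = ½ + (1 - 4*⅖)/8 = ½ + (1 - 8/5)/8 = ½ + (⅛)*(-⅗) = ½ - 3/40 = 17/40)
-79*O(-7) = -79*17/40 = -1343/40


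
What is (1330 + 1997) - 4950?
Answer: -1623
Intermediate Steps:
(1330 + 1997) - 4950 = 3327 - 4950 = -1623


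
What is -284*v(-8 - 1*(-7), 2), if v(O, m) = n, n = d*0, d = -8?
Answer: 0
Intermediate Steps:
n = 0 (n = -8*0 = 0)
v(O, m) = 0
-284*v(-8 - 1*(-7), 2) = -284*0 = 0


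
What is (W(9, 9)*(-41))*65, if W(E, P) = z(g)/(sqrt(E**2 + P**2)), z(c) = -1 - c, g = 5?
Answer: 2665*sqrt(2)/3 ≈ 1256.3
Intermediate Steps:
W(E, P) = -6/sqrt(E**2 + P**2) (W(E, P) = (-1 - 1*5)/(sqrt(E**2 + P**2)) = (-1 - 5)/sqrt(E**2 + P**2) = -6/sqrt(E**2 + P**2))
(W(9, 9)*(-41))*65 = (-6/sqrt(9**2 + 9**2)*(-41))*65 = (-6/sqrt(81 + 81)*(-41))*65 = (-sqrt(2)/3*(-41))*65 = (41*sqrt(2)/3)*65 = 2665*sqrt(2)/3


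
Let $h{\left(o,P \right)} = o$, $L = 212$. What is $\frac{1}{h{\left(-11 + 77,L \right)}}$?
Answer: $\frac{1}{66} \approx 0.015152$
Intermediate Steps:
$\frac{1}{h{\left(-11 + 77,L \right)}} = \frac{1}{-11 + 77} = \frac{1}{66}$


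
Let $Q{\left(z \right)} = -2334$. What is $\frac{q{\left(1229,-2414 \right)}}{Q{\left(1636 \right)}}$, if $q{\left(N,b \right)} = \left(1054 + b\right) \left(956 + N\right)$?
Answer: $\frac{1485800}{1167} \approx 1273.2$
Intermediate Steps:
$q{\left(N,b \right)} = \left(956 + N\right) \left(1054 + b\right)$
$\frac{q{\left(1229,-2414 \right)}}{Q{\left(1636 \right)}} = \frac{1007624 + 956 \left(-2414\right) + 1054 \cdot 1229 + 1229 \left(-2414\right)}{-2334} = \left(1007624 - 2307784 + 1295366 - 2966806\right) \left(- \frac{1}{2334}\right) = \left(-2971600\right) \left(- \frac{1}{2334}\right) = \frac{1485800}{1167}$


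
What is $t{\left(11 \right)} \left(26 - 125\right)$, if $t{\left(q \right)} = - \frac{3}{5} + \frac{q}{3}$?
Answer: $- \frac{1518}{5} \approx -303.6$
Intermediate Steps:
$t{\left(q \right)} = - \frac{3}{5} + \frac{q}{3}$ ($t{\left(q \right)} = \left(-3\right) \frac{1}{5} + q \frac{1}{3} = - \frac{3}{5} + \frac{q}{3}$)
$t{\left(11 \right)} \left(26 - 125\right) = \left(- \frac{3}{5} + \frac{1}{3} \cdot 11\right) \left(26 - 125\right) = \left(- \frac{3}{5} + \frac{11}{3}\right) \left(-99\right) = \frac{46}{15} \left(-99\right) = - \frac{1518}{5}$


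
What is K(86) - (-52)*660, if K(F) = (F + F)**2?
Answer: 63904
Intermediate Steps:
K(F) = 4*F**2 (K(F) = (2*F)**2 = 4*F**2)
K(86) - (-52)*660 = 4*86**2 - (-52)*660 = 4*7396 - 1*(-34320) = 29584 + 34320 = 63904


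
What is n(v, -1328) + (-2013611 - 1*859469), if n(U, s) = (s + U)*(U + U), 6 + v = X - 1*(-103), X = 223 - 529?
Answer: -2230614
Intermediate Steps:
X = -306
v = -209 (v = -6 + (-306 - 1*(-103)) = -6 + (-306 + 103) = -6 - 203 = -209)
n(U, s) = 2*U*(U + s) (n(U, s) = (U + s)*(2*U) = 2*U*(U + s))
n(v, -1328) + (-2013611 - 1*859469) = 2*(-209)*(-209 - 1328) + (-2013611 - 1*859469) = 2*(-209)*(-1537) + (-2013611 - 859469) = 642466 - 2873080 = -2230614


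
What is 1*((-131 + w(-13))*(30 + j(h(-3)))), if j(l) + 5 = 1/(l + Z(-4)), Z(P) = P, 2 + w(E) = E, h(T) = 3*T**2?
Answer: -84096/23 ≈ -3656.3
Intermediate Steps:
w(E) = -2 + E
j(l) = -5 + 1/(-4 + l) (j(l) = -5 + 1/(l - 4) = -5 + 1/(-4 + l))
1*((-131 + w(-13))*(30 + j(h(-3)))) = 1*((-131 + (-2 - 13))*(30 + (21 - 15*(-3)**2)/(-4 + 3*(-3)**2))) = 1*((-131 - 15)*(30 + (21 - 15*9)/(-4 + 3*9))) = 1*(-146*(30 + (21 - 5*27)/(-4 + 27))) = 1*(-146*(30 + (21 - 135)/23)) = 1*(-146*(30 + (1/23)*(-114))) = 1*(-146*(30 - 114/23)) = 1*(-146*576/23) = 1*(-84096/23) = -84096/23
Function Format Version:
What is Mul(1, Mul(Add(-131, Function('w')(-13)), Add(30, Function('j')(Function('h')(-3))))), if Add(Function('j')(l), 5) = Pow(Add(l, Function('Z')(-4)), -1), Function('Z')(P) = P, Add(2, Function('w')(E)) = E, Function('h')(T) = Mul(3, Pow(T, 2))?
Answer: Rational(-84096, 23) ≈ -3656.3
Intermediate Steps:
Function('w')(E) = Add(-2, E)
Function('j')(l) = Add(-5, Pow(Add(-4, l), -1)) (Function('j')(l) = Add(-5, Pow(Add(l, -4), -1)) = Add(-5, Pow(Add(-4, l), -1)))
Mul(1, Mul(Add(-131, Function('w')(-13)), Add(30, Function('j')(Function('h')(-3))))) = Mul(1, Mul(Add(-131, Add(-2, -13)), Add(30, Mul(Pow(Add(-4, Mul(3, Pow(-3, 2))), -1), Add(21, Mul(-5, Mul(3, Pow(-3, 2)))))))) = Mul(1, Mul(Add(-131, -15), Add(30, Mul(Pow(Add(-4, Mul(3, 9)), -1), Add(21, Mul(-5, Mul(3, 9))))))) = Mul(1, Mul(-146, Add(30, Mul(Pow(Add(-4, 27), -1), Add(21, Mul(-5, 27)))))) = Mul(1, Mul(-146, Add(30, Mul(Pow(23, -1), Add(21, -135))))) = Mul(1, Mul(-146, Add(30, Mul(Rational(1, 23), -114)))) = Mul(1, Mul(-146, Add(30, Rational(-114, 23)))) = Mul(1, Mul(-146, Rational(576, 23))) = Mul(1, Rational(-84096, 23)) = Rational(-84096, 23)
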